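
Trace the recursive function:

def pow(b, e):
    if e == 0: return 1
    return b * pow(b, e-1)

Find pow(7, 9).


pow(7, 9)
= 7 * pow(7, 8)
= 7 * 7 * pow(7, 7)
= 7 * 7 * 7 * pow(7, 6)
= 7 * 7 * 7 * 7 * pow(7, 5)
= 7 * 7 * 7 * 7 * 7 * pow(7, 4)
= 7 * 7 * 7 * 7 * 7 * 7 * pow(7, 3)
= 7 * 7 * 7 * 7 * 7 * 7 * 7 * pow(7, 2)
= 7 * 7 * 7 * 7 * 7 * 7 * 7 * 7 * pow(7, 1)
= 7 * 7 * 7 * 7 * 7 * 7 * 7 * 7 * 7 * pow(7, 0)
= 7 * 7 * 7 * 7 * 7 * 7 * 7 * 7 * 7 * 1
= 40353607

40353607


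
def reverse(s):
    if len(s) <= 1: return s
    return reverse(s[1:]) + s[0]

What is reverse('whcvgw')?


reverse('whcvgw') = reverse('hcvgw') + 'w'
reverse('hcvgw') = reverse('cvgw') + 'h'
reverse('cvgw') = reverse('vgw') + 'c'
reverse('vgw') = reverse('gw') + 'v'
reverse('gw') = reverse('w') + 'g'
reverse('w') = 'w'  (base case)
Concatenating: 'w' + 'g' + 'v' + 'c' + 'h' + 'w' = 'wgvchw'

wgvchw


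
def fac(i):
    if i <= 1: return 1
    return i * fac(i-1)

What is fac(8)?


fac(8)
= 8 * fac(7)
= 8 * 7 * fac(6)
= 8 * 7 * 6 * fac(5)
= 8 * 7 * 6 * 5 * fac(4)
= 8 * 7 * 6 * 5 * 4 * fac(3)
= 8 * 7 * 6 * 5 * 4 * 3 * fac(2)
= 8 * 7 * 6 * 5 * 4 * 3 * 2 * fac(1)
= 8 * 7 * 6 * 5 * 4 * 3 * 2 * 1
= 40320

40320


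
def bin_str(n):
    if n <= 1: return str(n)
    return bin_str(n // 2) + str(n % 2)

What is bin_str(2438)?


bin_str(2438) = bin_str(1219) + '0'
bin_str(1219) = bin_str(609) + '1'
bin_str(609) = bin_str(304) + '1'
bin_str(304) = bin_str(152) + '0'
bin_str(152) = bin_str(76) + '0'
bin_str(76) = bin_str(38) + '0'
bin_str(38) = bin_str(19) + '0'
bin_str(19) = bin_str(9) + '1'
bin_str(9) = bin_str(4) + '1'
bin_str(4) = bin_str(2) + '0'
bin_str(2) = bin_str(1) + '0'
bin_str(1) = '1'  (base case)
Concatenating: '1' + '0' + '0' + '1' + '1' + '0' + '0' + '0' + '0' + '1' + '1' + '0' = '100110000110'

100110000110


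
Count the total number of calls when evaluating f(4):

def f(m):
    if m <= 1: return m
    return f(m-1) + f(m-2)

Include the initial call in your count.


Let C(n) = total calls for f(n)
C(0) = 1, C(1) = 1
C(2) = 1 + C(1) + C(0) = 1 + 1 + 1 = 3
C(3) = 1 + C(2) + C(1) = 1 + 3 + 1 = 5
C(4) = 1 + C(3) + C(2) = 1 + 5 + 3 = 9

9


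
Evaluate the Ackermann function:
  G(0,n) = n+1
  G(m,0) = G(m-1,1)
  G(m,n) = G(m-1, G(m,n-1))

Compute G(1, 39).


G(1, 39) = G(0, G(1, 38))
  G(1, 38) = G(0, G(1, 37))
    G(1, 37) = G(0, G(1, 36))
      G(1, 36) = G(0, G(1, 35))
        G(1, 35) = G(0, G(1, 34))
          G(1, 34) = G(0, G(1, 33))
          G(1, 33) = G(0, G(1, 32))
          G(1, 32) = G(0, G(1, 31))
          G(1, 31) = G(0, G(1, 30))
          G(1, 30) = G(0, G(1, 29))
          G(1, 29) = G(0, G(1, 28))
          G(1, 28) = G(0, G(1, 27))
          G(1, 27) = G(0, G(1, 26))
          G(1, 26) = G(0, G(1, 25))
          G(1, 25) = G(0, G(1, 24))
          G(1, 24) = G(0, G(1, 23))
          G(1, 23) = G(0, G(1, 22))
          G(1, 22) = G(0, G(1, 21))
          G(1, 21) = G(0, G(1, 20))
          G(1, 20) = G(0, G(1, 19))
          G(1, 19) = G(0, G(1, 18))
          G(1, 18) = G(0, G(1, 17))
          G(1, 17) = G(0, G(1, 16))
          G(1, 16) = G(0, G(1, 15))
          G(1, 15) = G(0, G(1, 14))
... (trace truncated)
Result: G(1, 39) = 41

41


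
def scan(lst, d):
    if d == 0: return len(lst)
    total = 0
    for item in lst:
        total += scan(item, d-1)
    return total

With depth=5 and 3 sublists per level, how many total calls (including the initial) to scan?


At depth 0 (root): 1 call
At depth 1: each of 1 parents calls scan on 3 children = 3 calls
At depth 2: each of 3 parents calls scan on 3 children = 9 calls
At depth 3: each of 9 parents calls scan on 3 children = 27 calls
At depth 4: each of 27 parents calls scan on 3 children = 81 calls
At depth 5: each of 81 parents calls scan on 3 children = 243 calls
Total: 1 + 3 + 9 + 27 + 81 + 243 = 364

364


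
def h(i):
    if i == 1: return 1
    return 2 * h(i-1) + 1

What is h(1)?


h(1) = 1  (base case)

1


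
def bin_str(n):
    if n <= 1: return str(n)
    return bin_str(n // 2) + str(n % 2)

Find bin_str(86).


bin_str(86) = bin_str(43) + '0'
bin_str(43) = bin_str(21) + '1'
bin_str(21) = bin_str(10) + '1'
bin_str(10) = bin_str(5) + '0'
bin_str(5) = bin_str(2) + '1'
bin_str(2) = bin_str(1) + '0'
bin_str(1) = '1'  (base case)
Concatenating: '1' + '0' + '1' + '0' + '1' + '1' + '0' = '1010110'

1010110


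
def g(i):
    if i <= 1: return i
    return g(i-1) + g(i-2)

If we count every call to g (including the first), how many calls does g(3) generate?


Let C(n) = total calls for g(n)
C(0) = 1, C(1) = 1
C(2) = 1 + C(1) + C(0) = 1 + 1 + 1 = 3
C(3) = 1 + C(2) + C(1) = 1 + 3 + 1 = 5

5


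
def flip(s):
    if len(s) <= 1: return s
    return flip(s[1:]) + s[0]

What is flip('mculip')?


flip('mculip') = flip('culip') + 'm'
flip('culip') = flip('ulip') + 'c'
flip('ulip') = flip('lip') + 'u'
flip('lip') = flip('ip') + 'l'
flip('ip') = flip('p') + 'i'
flip('p') = 'p'  (base case)
Concatenating: 'p' + 'i' + 'l' + 'u' + 'c' + 'm' = 'pilucm'

pilucm


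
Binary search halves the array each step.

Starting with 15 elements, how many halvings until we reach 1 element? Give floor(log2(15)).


15 / 2 = 7
7 / 2 = 3
3 / 2 = 1
Reached 1 after 3 halvings

3


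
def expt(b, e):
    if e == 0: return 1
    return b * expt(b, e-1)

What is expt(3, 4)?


expt(3, 4)
= 3 * expt(3, 3)
= 3 * 3 * expt(3, 2)
= 3 * 3 * 3 * expt(3, 1)
= 3 * 3 * 3 * 3 * expt(3, 0)
= 3 * 3 * 3 * 3 * 1
= 81

81


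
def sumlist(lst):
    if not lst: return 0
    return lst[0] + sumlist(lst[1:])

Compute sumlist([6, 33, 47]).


sumlist([6, 33, 47]) = 6 + sumlist([33, 47])
sumlist([33, 47]) = 33 + sumlist([47])
sumlist([47]) = 47 + sumlist([])
sumlist([]) = 0  (base case)
Total: 6 + 33 + 47 + 0 = 86

86


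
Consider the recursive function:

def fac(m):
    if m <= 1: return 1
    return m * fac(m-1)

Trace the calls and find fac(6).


fac(6)
= 6 * fac(5)
= 6 * 5 * fac(4)
= 6 * 5 * 4 * fac(3)
= 6 * 5 * 4 * 3 * fac(2)
= 6 * 5 * 4 * 3 * 2 * fac(1)
= 6 * 5 * 4 * 3 * 2 * 1
= 720

720


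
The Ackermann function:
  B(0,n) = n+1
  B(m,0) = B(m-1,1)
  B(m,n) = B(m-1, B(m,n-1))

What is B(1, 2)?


B(1, 2) = B(0, B(1, 1))
  B(1, 1) = B(0, B(1, 0))
    B(1, 0) = B(0, 1)
      B(0, 1) = 2
    = B(0, 2)
    B(0, 2) = 3
  = B(0, 3)
  B(0, 3) = 4
Result: B(1, 2) = 4

4


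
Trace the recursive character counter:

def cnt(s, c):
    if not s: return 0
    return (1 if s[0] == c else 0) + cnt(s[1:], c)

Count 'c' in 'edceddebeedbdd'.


s[0]='e' != 'c' -> 0
s[0]='d' != 'c' -> 0
s[0]='c' == 'c' -> 1
s[0]='e' != 'c' -> 0
s[0]='d' != 'c' -> 0
s[0]='d' != 'c' -> 0
s[0]='e' != 'c' -> 0
s[0]='b' != 'c' -> 0
s[0]='e' != 'c' -> 0
s[0]='e' != 'c' -> 0
s[0]='d' != 'c' -> 0
s[0]='b' != 'c' -> 0
s[0]='d' != 'c' -> 0
s[0]='d' != 'c' -> 0
Sum: 0 + 0 + 1 + 0 + 0 + 0 + 0 + 0 + 0 + 0 + 0 + 0 + 0 + 0 = 1

1


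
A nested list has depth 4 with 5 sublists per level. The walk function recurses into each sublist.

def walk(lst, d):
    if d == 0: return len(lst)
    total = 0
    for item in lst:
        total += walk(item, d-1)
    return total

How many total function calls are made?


At depth 0 (root): 1 call
At depth 1: each of 1 parents calls walk on 5 children = 5 calls
At depth 2: each of 5 parents calls walk on 5 children = 25 calls
At depth 3: each of 25 parents calls walk on 5 children = 125 calls
At depth 4: each of 125 parents calls walk on 5 children = 625 calls
Total: 1 + 5 + 25 + 125 + 625 = 781

781


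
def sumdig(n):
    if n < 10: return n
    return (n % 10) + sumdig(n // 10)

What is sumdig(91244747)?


sumdig(91244747) = 7 + sumdig(9124474)
sumdig(9124474) = 4 + sumdig(912447)
sumdig(912447) = 7 + sumdig(91244)
sumdig(91244) = 4 + sumdig(9124)
sumdig(9124) = 4 + sumdig(912)
sumdig(912) = 2 + sumdig(91)
sumdig(91) = 1 + sumdig(9)
sumdig(9) = 9  (base case)
Total: 7 + 4 + 7 + 4 + 4 + 2 + 1 + 9 = 38

38


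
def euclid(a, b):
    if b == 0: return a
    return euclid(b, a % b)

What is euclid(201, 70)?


euclid(201, 70) = euclid(70, 61)
euclid(70, 61) = euclid(61, 9)
euclid(61, 9) = euclid(9, 7)
euclid(9, 7) = euclid(7, 2)
euclid(7, 2) = euclid(2, 1)
euclid(2, 1) = euclid(1, 0)
euclid(1, 0) = 1  (base case)

1


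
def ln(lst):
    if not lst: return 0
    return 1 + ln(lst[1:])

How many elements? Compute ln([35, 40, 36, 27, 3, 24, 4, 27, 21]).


ln([35, 40, 36, 27, 3, 24, 4, 27, 21]) = 1 + ln([40, 36, 27, 3, 24, 4, 27, 21])
ln([40, 36, 27, 3, 24, 4, 27, 21]) = 1 + ln([36, 27, 3, 24, 4, 27, 21])
ln([36, 27, 3, 24, 4, 27, 21]) = 1 + ln([27, 3, 24, 4, 27, 21])
ln([27, 3, 24, 4, 27, 21]) = 1 + ln([3, 24, 4, 27, 21])
ln([3, 24, 4, 27, 21]) = 1 + ln([24, 4, 27, 21])
ln([24, 4, 27, 21]) = 1 + ln([4, 27, 21])
ln([4, 27, 21]) = 1 + ln([27, 21])
ln([27, 21]) = 1 + ln([21])
ln([21]) = 1 + ln([])
ln([]) = 0  (base case)
Unwinding: 1 + 1 + 1 + 1 + 1 + 1 + 1 + 1 + 1 + 0 = 9

9


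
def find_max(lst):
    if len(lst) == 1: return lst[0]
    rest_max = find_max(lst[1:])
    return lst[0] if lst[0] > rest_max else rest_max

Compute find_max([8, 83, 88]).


find_max([8, 83, 88]): compare 8 with find_max([83, 88])
find_max([83, 88]): compare 83 with find_max([88])
find_max([88]) = 88  (base case)
Compare 83 with 88 -> 88
Compare 8 with 88 -> 88

88


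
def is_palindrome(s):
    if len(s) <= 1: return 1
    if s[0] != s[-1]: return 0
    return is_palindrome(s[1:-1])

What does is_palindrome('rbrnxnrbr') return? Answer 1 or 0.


is_palindrome('rbrnxnrbr'): s[0]='r' == s[-1]='r' -> check is_palindrome('brnxnrb')
is_palindrome('brnxnrb'): s[0]='b' == s[-1]='b' -> check is_palindrome('rnxnr')
is_palindrome('rnxnr'): s[0]='r' == s[-1]='r' -> check is_palindrome('nxn')
is_palindrome('nxn'): s[0]='n' == s[-1]='n' -> check is_palindrome('x')
is_palindrome('x'): len <= 1 -> return 1  (base case)
Result: 1 (palindrome)

1


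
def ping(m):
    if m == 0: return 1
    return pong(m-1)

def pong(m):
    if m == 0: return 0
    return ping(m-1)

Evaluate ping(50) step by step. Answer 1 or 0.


ping(50) = pong(49)
pong(49) = ping(48)
ping(48) = pong(47)
pong(47) = ping(46)
ping(46) = pong(45)
pong(45) = ping(44)
ping(44) = pong(43)
pong(43) = ping(42)
ping(42) = pong(41)
pong(41) = ping(40)
ping(40) = pong(39)
pong(39) = ping(38)
ping(38) = pong(37)
pong(37) = ping(36)
ping(36) = pong(35)
pong(35) = ping(34)
ping(34) = pong(33)
pong(33) = ping(32)
ping(32) = pong(31)
pong(31) = ping(30)
ping(30) = pong(29)
pong(29) = ping(28)
ping(28) = pong(27)
pong(27) = ping(26)
ping(26) = pong(25)
pong(25) = ping(24)
ping(24) = pong(23)
pong(23) = ping(22)
ping(22) = pong(21)
pong(21) = ping(20)
ping(20) = pong(19)
pong(19) = ping(18)
ping(18) = pong(17)
pong(17) = ping(16)
ping(16) = pong(15)
pong(15) = ping(14)
ping(14) = pong(13)
pong(13) = ping(12)
ping(12) = pong(11)
pong(11) = ping(10)
ping(10) = pong(9)
pong(9) = ping(8)
ping(8) = pong(7)
pong(7) = ping(6)
ping(6) = pong(5)
pong(5) = ping(4)
ping(4) = pong(3)
pong(3) = ping(2)
ping(2) = pong(1)
pong(1) = ping(0)
ping(0) = 1  (base case)
Result: 1

1


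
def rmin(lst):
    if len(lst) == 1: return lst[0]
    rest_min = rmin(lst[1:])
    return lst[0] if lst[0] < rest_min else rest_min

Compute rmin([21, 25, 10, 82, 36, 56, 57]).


rmin([21, 25, 10, 82, 36, 56, 57]): compare 21 with rmin([25, 10, 82, 36, 56, 57])
rmin([25, 10, 82, 36, 56, 57]): compare 25 with rmin([10, 82, 36, 56, 57])
rmin([10, 82, 36, 56, 57]): compare 10 with rmin([82, 36, 56, 57])
rmin([82, 36, 56, 57]): compare 82 with rmin([36, 56, 57])
rmin([36, 56, 57]): compare 36 with rmin([56, 57])
rmin([56, 57]): compare 56 with rmin([57])
rmin([57]) = 57  (base case)
Compare 56 with 57 -> 56
Compare 36 with 56 -> 36
Compare 82 with 36 -> 36
Compare 10 with 36 -> 10
Compare 25 with 10 -> 10
Compare 21 with 10 -> 10

10


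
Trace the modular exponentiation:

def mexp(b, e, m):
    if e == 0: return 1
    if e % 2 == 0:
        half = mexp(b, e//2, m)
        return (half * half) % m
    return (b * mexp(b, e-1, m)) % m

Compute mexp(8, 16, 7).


mexp(8, 16, 7): e is even, compute mexp(8, 8, 7)
  mexp(8, 8, 7): e is even, compute mexp(8, 4, 7)
    mexp(8, 4, 7): e is even, compute mexp(8, 2, 7)
      mexp(8, 2, 7): e is even, compute mexp(8, 1, 7)
        mexp(8, 1, 7): e is odd, compute mexp(8, 0, 7)
          mexp(8, 0, 7) = 1
        (8 * 1) % 7 = 1
      half=1, (1*1) % 7 = 1
    half=1, (1*1) % 7 = 1
  half=1, (1*1) % 7 = 1
half=1, (1*1) % 7 = 1

1


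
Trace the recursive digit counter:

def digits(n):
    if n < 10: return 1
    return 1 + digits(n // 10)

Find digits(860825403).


digits(860825403) = 1 + digits(86082540)
digits(86082540) = 1 + digits(8608254)
digits(8608254) = 1 + digits(860825)
digits(860825) = 1 + digits(86082)
digits(86082) = 1 + digits(8608)
digits(8608) = 1 + digits(860)
digits(860) = 1 + digits(86)
digits(86) = 1 + digits(8)
digits(8) = 1  (base case: 8 < 10)
Unwinding: 1 + 1 + 1 + 1 + 1 + 1 + 1 + 1 + 1 = 9

9


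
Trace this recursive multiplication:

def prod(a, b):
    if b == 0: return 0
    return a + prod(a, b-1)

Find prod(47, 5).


prod(47, 5) = 47 + prod(47, 4)
prod(47, 4) = 47 + prod(47, 3)
prod(47, 3) = 47 + prod(47, 2)
prod(47, 2) = 47 + prod(47, 1)
prod(47, 1) = 47 + prod(47, 0)
prod(47, 0) = 0  (base case)
Total: 47 + 47 + 47 + 47 + 47 + 0 = 235

235


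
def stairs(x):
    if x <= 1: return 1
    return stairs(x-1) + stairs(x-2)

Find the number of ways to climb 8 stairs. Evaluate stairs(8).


Building up from base cases:
stairs(0) = 1
stairs(1) = 1
stairs(2) = stairs(1) + stairs(0) = 1 + 1 = 2
stairs(3) = stairs(2) + stairs(1) = 2 + 1 = 3
stairs(4) = stairs(3) + stairs(2) = 3 + 2 = 5
stairs(5) = stairs(4) + stairs(3) = 5 + 3 = 8
stairs(6) = stairs(5) + stairs(4) = 8 + 5 = 13
stairs(7) = stairs(6) + stairs(5) = 13 + 8 = 21
stairs(8) = stairs(7) + stairs(6) = 21 + 13 = 34

34


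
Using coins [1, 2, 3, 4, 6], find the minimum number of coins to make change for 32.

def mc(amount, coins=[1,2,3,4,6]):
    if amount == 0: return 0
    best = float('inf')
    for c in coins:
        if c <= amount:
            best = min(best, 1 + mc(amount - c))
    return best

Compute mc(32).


Building up with DP:
mc(0) = 0
mc(1) = min(1+mc(0)=1+0=1) = 1
mc(2) = min(1+mc(1)=1+1=2, 1+mc(0)=1+0=1) = 1
mc(3) = min(1+mc(2)=1+1=2, 1+mc(1)=1+1=2, 1+mc(0)=1+0=1) = 1
mc(4) = min(1+mc(3)=1+1=2, 1+mc(2)=1+1=2, 1+mc(1)=1+1=2, 1+mc(0)=1+0=1) = 1
mc(5) = min(1+mc(4)=1+1=2, 1+mc(3)=1+1=2, 1+mc(2)=1+1=2, 1+mc(1)=1+1=2) = 2
mc(6) = min(1+mc(5)=1+2=3, 1+mc(4)=1+1=2, 1+mc(3)=1+1=2, 1+mc(2)=1+1=2, 1+mc(0)=1+0=1) = 1
mc(7) = min(1+mc(6)=1+1=2, 1+mc(5)=1+2=3, 1+mc(4)=1+1=2, 1+mc(3)=1+1=2, 1+mc(1)=1+1=2) = 2
mc(8) = min(1+mc(7)=1+2=3, 1+mc(6)=1+1=2, 1+mc(5)=1+2=3, 1+mc(4)=1+1=2, 1+mc(2)=1+1=2) = 2
mc(9) = min(1+mc(8)=1+2=3, 1+mc(7)=1+2=3, 1+mc(6)=1+1=2, 1+mc(5)=1+2=3, 1+mc(3)=1+1=2) = 2
mc(10) = min(1+mc(9)=1+2=3, 1+mc(8)=1+2=3, 1+mc(7)=1+2=3, 1+mc(6)=1+1=2, 1+mc(4)=1+1=2) = 2
mc(11) = min(1+mc(10)=1+2=3, 1+mc(9)=1+2=3, 1+mc(8)=1+2=3, 1+mc(7)=1+2=3, 1+mc(5)=1+2=3) = 3
mc(12) = min(1+mc(11)=1+3=4, 1+mc(10)=1+2=3, 1+mc(9)=1+2=3, 1+mc(8)=1+2=3, 1+mc(6)=1+1=2) = 2
mc(13) = min(1+mc(12)=1+2=3, 1+mc(11)=1+3=4, 1+mc(10)=1+2=3, 1+mc(9)=1+2=3, 1+mc(7)=1+2=3) = 3
mc(14) = min(1+mc(13)=1+3=4, 1+mc(12)=1+2=3, 1+mc(11)=1+3=4, 1+mc(10)=1+2=3, 1+mc(8)=1+2=3) = 3
mc(15) = min(1+mc(14)=1+3=4, 1+mc(13)=1+3=4, 1+mc(12)=1+2=3, 1+mc(11)=1+3=4, 1+mc(9)=1+2=3) = 3
mc(16) = min(1+mc(15)=1+3=4, 1+mc(14)=1+3=4, 1+mc(13)=1+3=4, 1+mc(12)=1+2=3, 1+mc(10)=1+2=3) = 3
mc(17) = min(1+mc(16)=1+3=4, 1+mc(15)=1+3=4, 1+mc(14)=1+3=4, 1+mc(13)=1+3=4, 1+mc(11)=1+3=4) = 4
mc(18) = min(1+mc(17)=1+4=5, 1+mc(16)=1+3=4, 1+mc(15)=1+3=4, 1+mc(14)=1+3=4, 1+mc(12)=1+2=3) = 3
mc(19) = min(1+mc(18)=1+3=4, 1+mc(17)=1+4=5, 1+mc(16)=1+3=4, 1+mc(15)=1+3=4, 1+mc(13)=1+3=4) = 4
mc(20) = min(1+mc(19)=1+4=5, 1+mc(18)=1+3=4, 1+mc(17)=1+4=5, 1+mc(16)=1+3=4, 1+mc(14)=1+3=4) = 4
mc(21) = min(1+mc(20)=1+4=5, 1+mc(19)=1+4=5, 1+mc(18)=1+3=4, 1+mc(17)=1+4=5, 1+mc(15)=1+3=4) = 4
mc(22) = min(1+mc(21)=1+4=5, 1+mc(20)=1+4=5, 1+mc(19)=1+4=5, 1+mc(18)=1+3=4, 1+mc(16)=1+3=4) = 4
mc(23) = min(1+mc(22)=1+4=5, 1+mc(21)=1+4=5, 1+mc(20)=1+4=5, 1+mc(19)=1+4=5, 1+mc(17)=1+4=5) = 5
mc(24) = min(1+mc(23)=1+5=6, 1+mc(22)=1+4=5, 1+mc(21)=1+4=5, 1+mc(20)=1+4=5, 1+mc(18)=1+3=4) = 4
mc(25) = min(1+mc(24)=1+4=5, 1+mc(23)=1+5=6, 1+mc(22)=1+4=5, 1+mc(21)=1+4=5, 1+mc(19)=1+4=5) = 5
mc(26) = min(1+mc(25)=1+5=6, 1+mc(24)=1+4=5, 1+mc(23)=1+5=6, 1+mc(22)=1+4=5, 1+mc(20)=1+4=5) = 5
mc(27) = min(1+mc(26)=1+5=6, 1+mc(25)=1+5=6, 1+mc(24)=1+4=5, 1+mc(23)=1+5=6, 1+mc(21)=1+4=5) = 5
mc(28) = min(1+mc(27)=1+5=6, 1+mc(26)=1+5=6, 1+mc(25)=1+5=6, 1+mc(24)=1+4=5, 1+mc(22)=1+4=5) = 5
mc(29) = min(1+mc(28)=1+5=6, 1+mc(27)=1+5=6, 1+mc(26)=1+5=6, 1+mc(25)=1+5=6, 1+mc(23)=1+5=6) = 6
mc(30) = min(1+mc(29)=1+6=7, 1+mc(28)=1+5=6, 1+mc(27)=1+5=6, 1+mc(26)=1+5=6, 1+mc(24)=1+4=5) = 5
mc(31) = min(1+mc(30)=1+5=6, 1+mc(29)=1+6=7, 1+mc(28)=1+5=6, 1+mc(27)=1+5=6, 1+mc(25)=1+5=6) = 6
mc(32) = min(1+mc(31)=1+6=7, 1+mc(30)=1+5=6, 1+mc(29)=1+6=7, 1+mc(28)=1+5=6, 1+mc(26)=1+5=6) = 6

6


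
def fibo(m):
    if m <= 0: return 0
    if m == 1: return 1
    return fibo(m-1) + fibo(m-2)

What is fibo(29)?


Computing fibo(29) bottom-up:
fibo(0) = 0
fibo(1) = 1
fibo(2) = fibo(1) + fibo(0) = 1 + 0 = 1
fibo(3) = fibo(2) + fibo(1) = 1 + 1 = 2
fibo(4) = fibo(3) + fibo(2) = 2 + 1 = 3
fibo(5) = fibo(4) + fibo(3) = 3 + 2 = 5
fibo(6) = fibo(5) + fibo(4) = 5 + 3 = 8
fibo(7) = fibo(6) + fibo(5) = 8 + 5 = 13
fibo(8) = fibo(7) + fibo(6) = 13 + 8 = 21
fibo(9) = fibo(8) + fibo(7) = 21 + 13 = 34
fibo(10) = fibo(9) + fibo(8) = 34 + 21 = 55
fibo(11) = fibo(10) + fibo(9) = 55 + 34 = 89
fibo(12) = fibo(11) + fibo(10) = 89 + 55 = 144
fibo(13) = fibo(12) + fibo(11) = 144 + 89 = 233
fibo(14) = fibo(13) + fibo(12) = 233 + 144 = 377
fibo(15) = fibo(14) + fibo(13) = 377 + 233 = 610
fibo(16) = fibo(15) + fibo(14) = 610 + 377 = 987
fibo(17) = fibo(16) + fibo(15) = 987 + 610 = 1597
fibo(18) = fibo(17) + fibo(16) = 1597 + 987 = 2584
fibo(19) = fibo(18) + fibo(17) = 2584 + 1597 = 4181
fibo(20) = fibo(19) + fibo(18) = 4181 + 2584 = 6765
fibo(21) = fibo(20) + fibo(19) = 6765 + 4181 = 10946
fibo(22) = fibo(21) + fibo(20) = 10946 + 6765 = 17711
fibo(23) = fibo(22) + fibo(21) = 17711 + 10946 = 28657
fibo(24) = fibo(23) + fibo(22) = 28657 + 17711 = 46368
fibo(25) = fibo(24) + fibo(23) = 46368 + 28657 = 75025
fibo(26) = fibo(25) + fibo(24) = 75025 + 46368 = 121393
fibo(27) = fibo(26) + fibo(25) = 121393 + 75025 = 196418
fibo(28) = fibo(27) + fibo(26) = 196418 + 121393 = 317811
fibo(29) = fibo(28) + fibo(27) = 317811 + 196418 = 514229

514229


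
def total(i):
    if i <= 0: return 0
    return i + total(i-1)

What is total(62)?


total(62)
= 62 + 61 + 60 + 59 + 58 + 57 + 56 + 55 + 54 + 53 + 52 + 51 + 50 + 49 + 48 + 47 + 46 + 45 + 44 + 43 + 42 + 41 + 40 + 39 + 38 + 37 + 36 + 35 + 34 + 33 + 32 + 31 + 30 + 29 + 28 + 27 + 26 + 25 + 24 + 23 + 22 + 21 + 20 + 19 + 18 + 17 + 16 + 15 + 14 + 13 + 12 + 11 + 10 + 9 + 8 + 7 + 6 + 5 + 4 + 3 + 2 + 1 + total(0)
= 62 + 61 + 60 + 59 + 58 + 57 + 56 + 55 + 54 + 53 + 52 + 51 + 50 + 49 + 48 + 47 + 46 + 45 + 44 + 43 + 42 + 41 + 40 + 39 + 38 + 37 + 36 + 35 + 34 + 33 + 32 + 31 + 30 + 29 + 28 + 27 + 26 + 25 + 24 + 23 + 22 + 21 + 20 + 19 + 18 + 17 + 16 + 15 + 14 + 13 + 12 + 11 + 10 + 9 + 8 + 7 + 6 + 5 + 4 + 3 + 2 + 1 + 0
= 1953

1953


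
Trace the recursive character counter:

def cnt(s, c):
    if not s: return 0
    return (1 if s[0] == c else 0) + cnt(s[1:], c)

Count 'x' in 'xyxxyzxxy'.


s[0]='x' == 'x' -> 1
s[0]='y' != 'x' -> 0
s[0]='x' == 'x' -> 1
s[0]='x' == 'x' -> 1
s[0]='y' != 'x' -> 0
s[0]='z' != 'x' -> 0
s[0]='x' == 'x' -> 1
s[0]='x' == 'x' -> 1
s[0]='y' != 'x' -> 0
Sum: 1 + 0 + 1 + 1 + 0 + 0 + 1 + 1 + 0 = 5

5


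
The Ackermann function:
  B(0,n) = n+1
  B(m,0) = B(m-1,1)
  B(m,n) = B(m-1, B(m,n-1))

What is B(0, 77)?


B(0, 77) = 78
Result: B(0, 77) = 78

78


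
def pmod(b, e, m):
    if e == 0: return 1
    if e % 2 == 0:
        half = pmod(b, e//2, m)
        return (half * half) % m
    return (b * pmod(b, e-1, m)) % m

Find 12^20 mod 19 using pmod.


pmod(12, 20, 19): e is even, compute pmod(12, 10, 19)
  pmod(12, 10, 19): e is even, compute pmod(12, 5, 19)
    pmod(12, 5, 19): e is odd, compute pmod(12, 4, 19)
      pmod(12, 4, 19): e is even, compute pmod(12, 2, 19)
        pmod(12, 2, 19): e is even, compute pmod(12, 1, 19)
          pmod(12, 1, 19): e is odd, compute pmod(12, 0, 19)
          pmod(12, 0, 19) = 1
          (12 * 1) % 19 = 12
        half=12, (12*12) % 19 = 11
      half=11, (11*11) % 19 = 7
    (12 * 7) % 19 = 8
  half=8, (8*8) % 19 = 7
half=7, (7*7) % 19 = 11

11


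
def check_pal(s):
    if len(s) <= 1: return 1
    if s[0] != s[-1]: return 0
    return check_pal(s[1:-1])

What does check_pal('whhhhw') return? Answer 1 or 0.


check_pal('whhhhw'): s[0]='w' == s[-1]='w' -> check check_pal('hhhh')
check_pal('hhhh'): s[0]='h' == s[-1]='h' -> check check_pal('hh')
check_pal('hh'): s[0]='h' == s[-1]='h' -> check check_pal('')
check_pal(''): len <= 1 -> return 1  (base case)
Result: 1 (palindrome)

1


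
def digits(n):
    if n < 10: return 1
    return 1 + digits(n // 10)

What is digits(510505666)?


digits(510505666) = 1 + digits(51050566)
digits(51050566) = 1 + digits(5105056)
digits(5105056) = 1 + digits(510505)
digits(510505) = 1 + digits(51050)
digits(51050) = 1 + digits(5105)
digits(5105) = 1 + digits(510)
digits(510) = 1 + digits(51)
digits(51) = 1 + digits(5)
digits(5) = 1  (base case: 5 < 10)
Unwinding: 1 + 1 + 1 + 1 + 1 + 1 + 1 + 1 + 1 = 9

9


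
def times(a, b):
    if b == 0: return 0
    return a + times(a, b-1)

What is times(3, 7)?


times(3, 7) = 3 + times(3, 6)
times(3, 6) = 3 + times(3, 5)
times(3, 5) = 3 + times(3, 4)
times(3, 4) = 3 + times(3, 3)
times(3, 3) = 3 + times(3, 2)
times(3, 2) = 3 + times(3, 1)
times(3, 1) = 3 + times(3, 0)
times(3, 0) = 0  (base case)
Total: 3 + 3 + 3 + 3 + 3 + 3 + 3 + 0 = 21

21


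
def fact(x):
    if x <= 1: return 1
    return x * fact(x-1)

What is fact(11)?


fact(11)
= 11 * fact(10)
= 11 * 10 * fact(9)
= 11 * 10 * 9 * fact(8)
= 11 * 10 * 9 * 8 * fact(7)
= 11 * 10 * 9 * 8 * 7 * fact(6)
= 11 * 10 * 9 * 8 * 7 * 6 * fact(5)
= 11 * 10 * 9 * 8 * 7 * 6 * 5 * fact(4)
= 11 * 10 * 9 * 8 * 7 * 6 * 5 * 4 * fact(3)
= 11 * 10 * 9 * 8 * 7 * 6 * 5 * 4 * 3 * fact(2)
= 11 * 10 * 9 * 8 * 7 * 6 * 5 * 4 * 3 * 2 * fact(1)
= 11 * 10 * 9 * 8 * 7 * 6 * 5 * 4 * 3 * 2 * 1
= 39916800

39916800


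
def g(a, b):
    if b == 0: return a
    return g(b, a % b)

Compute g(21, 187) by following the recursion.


g(21, 187) = g(187, 21)
g(187, 21) = g(21, 19)
g(21, 19) = g(19, 2)
g(19, 2) = g(2, 1)
g(2, 1) = g(1, 0)
g(1, 0) = 1  (base case)

1


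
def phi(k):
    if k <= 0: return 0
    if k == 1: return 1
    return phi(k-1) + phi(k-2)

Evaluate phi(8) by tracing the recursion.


Computing phi(8) bottom-up:
phi(0) = 0
phi(1) = 1
phi(2) = phi(1) + phi(0) = 1 + 0 = 1
phi(3) = phi(2) + phi(1) = 1 + 1 = 2
phi(4) = phi(3) + phi(2) = 2 + 1 = 3
phi(5) = phi(4) + phi(3) = 3 + 2 = 5
phi(6) = phi(5) + phi(4) = 5 + 3 = 8
phi(7) = phi(6) + phi(5) = 8 + 5 = 13
phi(8) = phi(7) + phi(6) = 13 + 8 = 21

21


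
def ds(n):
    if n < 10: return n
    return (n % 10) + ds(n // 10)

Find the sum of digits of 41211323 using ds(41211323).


ds(41211323) = 3 + ds(4121132)
ds(4121132) = 2 + ds(412113)
ds(412113) = 3 + ds(41211)
ds(41211) = 1 + ds(4121)
ds(4121) = 1 + ds(412)
ds(412) = 2 + ds(41)
ds(41) = 1 + ds(4)
ds(4) = 4  (base case)
Total: 3 + 2 + 3 + 1 + 1 + 2 + 1 + 4 = 17

17


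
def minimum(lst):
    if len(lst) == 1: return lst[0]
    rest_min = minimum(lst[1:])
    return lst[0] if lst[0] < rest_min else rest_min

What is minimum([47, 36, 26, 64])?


minimum([47, 36, 26, 64]): compare 47 with minimum([36, 26, 64])
minimum([36, 26, 64]): compare 36 with minimum([26, 64])
minimum([26, 64]): compare 26 with minimum([64])
minimum([64]) = 64  (base case)
Compare 26 with 64 -> 26
Compare 36 with 26 -> 26
Compare 47 with 26 -> 26

26


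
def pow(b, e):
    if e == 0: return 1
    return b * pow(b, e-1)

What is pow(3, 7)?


pow(3, 7)
= 3 * pow(3, 6)
= 3 * 3 * pow(3, 5)
= 3 * 3 * 3 * pow(3, 4)
= 3 * 3 * 3 * 3 * pow(3, 3)
= 3 * 3 * 3 * 3 * 3 * pow(3, 2)
= 3 * 3 * 3 * 3 * 3 * 3 * pow(3, 1)
= 3 * 3 * 3 * 3 * 3 * 3 * 3 * pow(3, 0)
= 3 * 3 * 3 * 3 * 3 * 3 * 3 * 1
= 2187

2187


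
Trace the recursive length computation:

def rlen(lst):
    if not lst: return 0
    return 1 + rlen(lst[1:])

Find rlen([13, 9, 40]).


rlen([13, 9, 40]) = 1 + rlen([9, 40])
rlen([9, 40]) = 1 + rlen([40])
rlen([40]) = 1 + rlen([])
rlen([]) = 0  (base case)
Unwinding: 1 + 1 + 1 + 0 = 3

3


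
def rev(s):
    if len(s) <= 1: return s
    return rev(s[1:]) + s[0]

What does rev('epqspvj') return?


rev('epqspvj') = rev('pqspvj') + 'e'
rev('pqspvj') = rev('qspvj') + 'p'
rev('qspvj') = rev('spvj') + 'q'
rev('spvj') = rev('pvj') + 's'
rev('pvj') = rev('vj') + 'p'
rev('vj') = rev('j') + 'v'
rev('j') = 'j'  (base case)
Concatenating: 'j' + 'v' + 'p' + 's' + 'q' + 'p' + 'e' = 'jvpsqpe'

jvpsqpe


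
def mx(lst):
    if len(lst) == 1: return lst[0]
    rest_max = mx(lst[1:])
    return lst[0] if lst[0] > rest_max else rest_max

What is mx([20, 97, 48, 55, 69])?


mx([20, 97, 48, 55, 69]): compare 20 with mx([97, 48, 55, 69])
mx([97, 48, 55, 69]): compare 97 with mx([48, 55, 69])
mx([48, 55, 69]): compare 48 with mx([55, 69])
mx([55, 69]): compare 55 with mx([69])
mx([69]) = 69  (base case)
Compare 55 with 69 -> 69
Compare 48 with 69 -> 69
Compare 97 with 69 -> 97
Compare 20 with 97 -> 97

97


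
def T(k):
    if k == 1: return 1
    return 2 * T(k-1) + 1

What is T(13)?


T(13) = 2 * T(12) + 1
T(12) = 2 * T(11) + 1
T(11) = 2 * T(10) + 1
T(10) = 2 * T(9) + 1
T(9) = 2 * T(8) + 1
T(8) = 2 * T(7) + 1
T(7) = 2 * T(6) + 1
T(6) = 2 * T(5) + 1
T(5) = 2 * T(4) + 1
T(4) = 2 * T(3) + 1
T(3) = 2 * T(2) + 1
T(2) = 2 * T(1) + 1
T(1) = 1  (base case)
T(2) = 2 * 1 + 1 = 3
T(3) = 2 * 3 + 1 = 7
T(4) = 2 * 7 + 1 = 15
T(5) = 2 * 15 + 1 = 31
T(6) = 2 * 31 + 1 = 63
T(7) = 2 * 63 + 1 = 127
T(8) = 2 * 127 + 1 = 255
T(9) = 2 * 255 + 1 = 511
T(10) = 2 * 511 + 1 = 1023
T(11) = 2 * 1023 + 1 = 2047
T(12) = 2 * 2047 + 1 = 4095
T(13) = 2 * 4095 + 1 = 8191

8191


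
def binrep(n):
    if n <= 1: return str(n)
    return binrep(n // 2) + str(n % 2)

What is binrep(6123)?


binrep(6123) = binrep(3061) + '1'
binrep(3061) = binrep(1530) + '1'
binrep(1530) = binrep(765) + '0'
binrep(765) = binrep(382) + '1'
binrep(382) = binrep(191) + '0'
binrep(191) = binrep(95) + '1'
binrep(95) = binrep(47) + '1'
binrep(47) = binrep(23) + '1'
binrep(23) = binrep(11) + '1'
binrep(11) = binrep(5) + '1'
binrep(5) = binrep(2) + '1'
binrep(2) = binrep(1) + '0'
binrep(1) = '1'  (base case)
Concatenating: '1' + '0' + '1' + '1' + '1' + '1' + '1' + '1' + '0' + '1' + '0' + '1' + '1' = '1011111101011'

1011111101011


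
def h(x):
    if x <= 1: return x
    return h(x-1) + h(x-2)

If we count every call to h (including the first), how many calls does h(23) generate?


Let C(n) = total calls for h(n)
C(0) = 1, C(1) = 1
C(2) = 1 + C(1) + C(0) = 1 + 1 + 1 = 3
C(3) = 1 + C(2) + C(1) = 1 + 3 + 1 = 5
C(4) = 1 + C(3) + C(2) = 1 + 5 + 3 = 9
C(5) = 1 + C(4) + C(3) = 1 + 9 + 5 = 15
C(6) = 1 + C(5) + C(4) = 1 + 15 + 9 = 25
C(7) = 1 + C(6) + C(5) = 1 + 25 + 15 = 41
C(8) = 1 + C(7) + C(6) = 1 + 41 + 25 = 67
C(9) = 1 + C(8) + C(7) = 1 + 67 + 41 = 109
C(10) = 1 + C(9) + C(8) = 1 + 109 + 67 = 177
C(11) = 1 + C(10) + C(9) = 1 + 177 + 109 = 287
C(12) = 1 + C(11) + C(10) = 1 + 287 + 177 = 465
C(13) = 1 + C(12) + C(11) = 1 + 465 + 287 = 753
C(14) = 1 + C(13) + C(12) = 1 + 753 + 465 = 1219
C(15) = 1 + C(14) + C(13) = 1 + 1219 + 753 = 1973
C(16) = 1 + C(15) + C(14) = 1 + 1973 + 1219 = 3193
C(17) = 1 + C(16) + C(15) = 1 + 3193 + 1973 = 5167
C(18) = 1 + C(17) + C(16) = 1 + 5167 + 3193 = 8361
C(19) = 1 + C(18) + C(17) = 1 + 8361 + 5167 = 13529
C(20) = 1 + C(19) + C(18) = 1 + 13529 + 8361 = 21891
C(21) = 1 + C(20) + C(19) = 1 + 21891 + 13529 = 35421
C(22) = 1 + C(21) + C(20) = 1 + 35421 + 21891 = 57313
C(23) = 1 + C(22) + C(21) = 1 + 57313 + 35421 = 92735

92735


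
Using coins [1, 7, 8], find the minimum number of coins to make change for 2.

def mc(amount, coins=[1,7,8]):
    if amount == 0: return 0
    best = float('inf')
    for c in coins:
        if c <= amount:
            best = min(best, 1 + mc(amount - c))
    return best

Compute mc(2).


Building up with DP:
mc(0) = 0
mc(1) = min(1+mc(0)=1+0=1) = 1
mc(2) = min(1+mc(1)=1+1=2) = 2

2


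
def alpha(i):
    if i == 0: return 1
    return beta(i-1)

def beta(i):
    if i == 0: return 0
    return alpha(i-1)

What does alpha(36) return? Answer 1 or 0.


alpha(36) = beta(35)
beta(35) = alpha(34)
alpha(34) = beta(33)
beta(33) = alpha(32)
alpha(32) = beta(31)
beta(31) = alpha(30)
alpha(30) = beta(29)
beta(29) = alpha(28)
alpha(28) = beta(27)
beta(27) = alpha(26)
alpha(26) = beta(25)
beta(25) = alpha(24)
alpha(24) = beta(23)
beta(23) = alpha(22)
alpha(22) = beta(21)
beta(21) = alpha(20)
alpha(20) = beta(19)
beta(19) = alpha(18)
alpha(18) = beta(17)
beta(17) = alpha(16)
alpha(16) = beta(15)
beta(15) = alpha(14)
alpha(14) = beta(13)
beta(13) = alpha(12)
alpha(12) = beta(11)
beta(11) = alpha(10)
alpha(10) = beta(9)
beta(9) = alpha(8)
alpha(8) = beta(7)
beta(7) = alpha(6)
alpha(6) = beta(5)
beta(5) = alpha(4)
alpha(4) = beta(3)
beta(3) = alpha(2)
alpha(2) = beta(1)
beta(1) = alpha(0)
alpha(0) = 1  (base case)
Result: 1

1


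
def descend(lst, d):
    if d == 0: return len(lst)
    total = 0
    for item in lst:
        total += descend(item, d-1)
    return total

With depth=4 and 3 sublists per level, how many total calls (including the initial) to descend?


At depth 0 (root): 1 call
At depth 1: each of 1 parents calls descend on 3 children = 3 calls
At depth 2: each of 3 parents calls descend on 3 children = 9 calls
At depth 3: each of 9 parents calls descend on 3 children = 27 calls
At depth 4: each of 27 parents calls descend on 3 children = 81 calls
Total: 1 + 3 + 9 + 27 + 81 = 121

121


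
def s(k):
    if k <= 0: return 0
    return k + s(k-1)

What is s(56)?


s(56)
= 56 + 55 + 54 + 53 + 52 + 51 + 50 + 49 + 48 + 47 + 46 + 45 + 44 + 43 + 42 + 41 + 40 + 39 + 38 + 37 + 36 + 35 + 34 + 33 + 32 + 31 + 30 + 29 + 28 + 27 + 26 + 25 + 24 + 23 + 22 + 21 + 20 + 19 + 18 + 17 + 16 + 15 + 14 + 13 + 12 + 11 + 10 + 9 + 8 + 7 + 6 + 5 + 4 + 3 + 2 + 1 + s(0)
= 56 + 55 + 54 + 53 + 52 + 51 + 50 + 49 + 48 + 47 + 46 + 45 + 44 + 43 + 42 + 41 + 40 + 39 + 38 + 37 + 36 + 35 + 34 + 33 + 32 + 31 + 30 + 29 + 28 + 27 + 26 + 25 + 24 + 23 + 22 + 21 + 20 + 19 + 18 + 17 + 16 + 15 + 14 + 13 + 12 + 11 + 10 + 9 + 8 + 7 + 6 + 5 + 4 + 3 + 2 + 1 + 0
= 1596

1596


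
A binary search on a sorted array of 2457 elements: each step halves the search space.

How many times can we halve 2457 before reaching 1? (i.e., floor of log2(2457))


2457 / 2 = 1228
1228 / 2 = 614
614 / 2 = 307
307 / 2 = 153
153 / 2 = 76
76 / 2 = 38
38 / 2 = 19
19 / 2 = 9
9 / 2 = 4
4 / 2 = 2
2 / 2 = 1
Reached 1 after 11 halvings

11


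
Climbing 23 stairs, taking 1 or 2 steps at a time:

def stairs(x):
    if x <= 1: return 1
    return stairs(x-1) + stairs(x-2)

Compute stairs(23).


Building up from base cases:
stairs(0) = 1
stairs(1) = 1
stairs(2) = stairs(1) + stairs(0) = 1 + 1 = 2
stairs(3) = stairs(2) + stairs(1) = 2 + 1 = 3
stairs(4) = stairs(3) + stairs(2) = 3 + 2 = 5
stairs(5) = stairs(4) + stairs(3) = 5 + 3 = 8
stairs(6) = stairs(5) + stairs(4) = 8 + 5 = 13
stairs(7) = stairs(6) + stairs(5) = 13 + 8 = 21
stairs(8) = stairs(7) + stairs(6) = 21 + 13 = 34
stairs(9) = stairs(8) + stairs(7) = 34 + 21 = 55
stairs(10) = stairs(9) + stairs(8) = 55 + 34 = 89
stairs(11) = stairs(10) + stairs(9) = 89 + 55 = 144
stairs(12) = stairs(11) + stairs(10) = 144 + 89 = 233
stairs(13) = stairs(12) + stairs(11) = 233 + 144 = 377
stairs(14) = stairs(13) + stairs(12) = 377 + 233 = 610
stairs(15) = stairs(14) + stairs(13) = 610 + 377 = 987
stairs(16) = stairs(15) + stairs(14) = 987 + 610 = 1597
stairs(17) = stairs(16) + stairs(15) = 1597 + 987 = 2584
stairs(18) = stairs(17) + stairs(16) = 2584 + 1597 = 4181
stairs(19) = stairs(18) + stairs(17) = 4181 + 2584 = 6765
stairs(20) = stairs(19) + stairs(18) = 6765 + 4181 = 10946
stairs(21) = stairs(20) + stairs(19) = 10946 + 6765 = 17711
stairs(22) = stairs(21) + stairs(20) = 17711 + 10946 = 28657
stairs(23) = stairs(22) + stairs(21) = 28657 + 17711 = 46368

46368


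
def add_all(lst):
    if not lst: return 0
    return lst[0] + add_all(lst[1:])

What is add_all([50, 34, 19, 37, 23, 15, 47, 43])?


add_all([50, 34, 19, 37, 23, 15, 47, 43]) = 50 + add_all([34, 19, 37, 23, 15, 47, 43])
add_all([34, 19, 37, 23, 15, 47, 43]) = 34 + add_all([19, 37, 23, 15, 47, 43])
add_all([19, 37, 23, 15, 47, 43]) = 19 + add_all([37, 23, 15, 47, 43])
add_all([37, 23, 15, 47, 43]) = 37 + add_all([23, 15, 47, 43])
add_all([23, 15, 47, 43]) = 23 + add_all([15, 47, 43])
add_all([15, 47, 43]) = 15 + add_all([47, 43])
add_all([47, 43]) = 47 + add_all([43])
add_all([43]) = 43 + add_all([])
add_all([]) = 0  (base case)
Total: 50 + 34 + 19 + 37 + 23 + 15 + 47 + 43 + 0 = 268

268


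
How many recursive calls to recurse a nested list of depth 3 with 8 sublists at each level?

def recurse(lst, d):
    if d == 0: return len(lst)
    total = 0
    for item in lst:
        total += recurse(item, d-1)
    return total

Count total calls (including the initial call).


At depth 0 (root): 1 call
At depth 1: each of 1 parents calls recurse on 8 children = 8 calls
At depth 2: each of 8 parents calls recurse on 8 children = 64 calls
At depth 3: each of 64 parents calls recurse on 8 children = 512 calls
Total: 1 + 8 + 64 + 512 = 585

585


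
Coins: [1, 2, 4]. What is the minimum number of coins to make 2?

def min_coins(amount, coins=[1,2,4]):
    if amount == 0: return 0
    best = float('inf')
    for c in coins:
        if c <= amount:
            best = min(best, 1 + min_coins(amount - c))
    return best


Building up with DP:
min_coins(0) = 0
min_coins(1) = min(1+min_coins(0)=1+0=1) = 1
min_coins(2) = min(1+min_coins(1)=1+1=2, 1+min_coins(0)=1+0=1) = 1

1


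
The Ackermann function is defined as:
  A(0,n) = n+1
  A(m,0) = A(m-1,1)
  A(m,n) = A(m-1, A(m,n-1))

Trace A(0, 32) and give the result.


A(0, 32) = 33
Result: A(0, 32) = 33

33


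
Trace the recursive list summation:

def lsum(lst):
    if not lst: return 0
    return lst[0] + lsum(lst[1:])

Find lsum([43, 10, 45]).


lsum([43, 10, 45]) = 43 + lsum([10, 45])
lsum([10, 45]) = 10 + lsum([45])
lsum([45]) = 45 + lsum([])
lsum([]) = 0  (base case)
Total: 43 + 10 + 45 + 0 = 98

98


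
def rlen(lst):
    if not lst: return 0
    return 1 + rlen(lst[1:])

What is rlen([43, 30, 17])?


rlen([43, 30, 17]) = 1 + rlen([30, 17])
rlen([30, 17]) = 1 + rlen([17])
rlen([17]) = 1 + rlen([])
rlen([]) = 0  (base case)
Unwinding: 1 + 1 + 1 + 0 = 3

3


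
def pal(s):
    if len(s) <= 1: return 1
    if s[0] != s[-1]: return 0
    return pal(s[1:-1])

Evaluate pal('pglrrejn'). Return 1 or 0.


pal('pglrrejn'): s[0]='p' != s[-1]='n' -> return 0
Result: 0 (not a palindrome)

0


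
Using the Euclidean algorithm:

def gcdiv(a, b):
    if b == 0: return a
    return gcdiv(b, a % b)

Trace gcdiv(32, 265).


gcdiv(32, 265) = gcdiv(265, 32)
gcdiv(265, 32) = gcdiv(32, 9)
gcdiv(32, 9) = gcdiv(9, 5)
gcdiv(9, 5) = gcdiv(5, 4)
gcdiv(5, 4) = gcdiv(4, 1)
gcdiv(4, 1) = gcdiv(1, 0)
gcdiv(1, 0) = 1  (base case)

1


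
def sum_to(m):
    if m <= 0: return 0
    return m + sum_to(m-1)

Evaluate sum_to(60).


sum_to(60)
= 60 + 59 + 58 + 57 + 56 + 55 + 54 + 53 + 52 + 51 + 50 + 49 + 48 + 47 + 46 + 45 + 44 + 43 + 42 + 41 + 40 + 39 + 38 + 37 + 36 + 35 + 34 + 33 + 32 + 31 + 30 + 29 + 28 + 27 + 26 + 25 + 24 + 23 + 22 + 21 + 20 + 19 + 18 + 17 + 16 + 15 + 14 + 13 + 12 + 11 + 10 + 9 + 8 + 7 + 6 + 5 + 4 + 3 + 2 + 1 + sum_to(0)
= 60 + 59 + 58 + 57 + 56 + 55 + 54 + 53 + 52 + 51 + 50 + 49 + 48 + 47 + 46 + 45 + 44 + 43 + 42 + 41 + 40 + 39 + 38 + 37 + 36 + 35 + 34 + 33 + 32 + 31 + 30 + 29 + 28 + 27 + 26 + 25 + 24 + 23 + 22 + 21 + 20 + 19 + 18 + 17 + 16 + 15 + 14 + 13 + 12 + 11 + 10 + 9 + 8 + 7 + 6 + 5 + 4 + 3 + 2 + 1 + 0
= 1830

1830


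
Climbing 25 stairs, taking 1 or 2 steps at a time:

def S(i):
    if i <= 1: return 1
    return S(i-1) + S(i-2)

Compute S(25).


Building up from base cases:
S(0) = 1
S(1) = 1
S(2) = S(1) + S(0) = 1 + 1 = 2
S(3) = S(2) + S(1) = 2 + 1 = 3
S(4) = S(3) + S(2) = 3 + 2 = 5
S(5) = S(4) + S(3) = 5 + 3 = 8
S(6) = S(5) + S(4) = 8 + 5 = 13
S(7) = S(6) + S(5) = 13 + 8 = 21
S(8) = S(7) + S(6) = 21 + 13 = 34
S(9) = S(8) + S(7) = 34 + 21 = 55
S(10) = S(9) + S(8) = 55 + 34 = 89
S(11) = S(10) + S(9) = 89 + 55 = 144
S(12) = S(11) + S(10) = 144 + 89 = 233
S(13) = S(12) + S(11) = 233 + 144 = 377
S(14) = S(13) + S(12) = 377 + 233 = 610
S(15) = S(14) + S(13) = 610 + 377 = 987
S(16) = S(15) + S(14) = 987 + 610 = 1597
S(17) = S(16) + S(15) = 1597 + 987 = 2584
S(18) = S(17) + S(16) = 2584 + 1597 = 4181
S(19) = S(18) + S(17) = 4181 + 2584 = 6765
S(20) = S(19) + S(18) = 6765 + 4181 = 10946
S(21) = S(20) + S(19) = 10946 + 6765 = 17711
S(22) = S(21) + S(20) = 17711 + 10946 = 28657
S(23) = S(22) + S(21) = 28657 + 17711 = 46368
S(24) = S(23) + S(22) = 46368 + 28657 = 75025
S(25) = S(24) + S(23) = 75025 + 46368 = 121393

121393


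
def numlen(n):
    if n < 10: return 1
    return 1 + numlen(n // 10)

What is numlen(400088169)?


numlen(400088169) = 1 + numlen(40008816)
numlen(40008816) = 1 + numlen(4000881)
numlen(4000881) = 1 + numlen(400088)
numlen(400088) = 1 + numlen(40008)
numlen(40008) = 1 + numlen(4000)
numlen(4000) = 1 + numlen(400)
numlen(400) = 1 + numlen(40)
numlen(40) = 1 + numlen(4)
numlen(4) = 1  (base case: 4 < 10)
Unwinding: 1 + 1 + 1 + 1 + 1 + 1 + 1 + 1 + 1 = 9

9


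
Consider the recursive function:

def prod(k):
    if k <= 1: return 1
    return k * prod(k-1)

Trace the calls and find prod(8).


prod(8)
= 8 * prod(7)
= 8 * 7 * prod(6)
= 8 * 7 * 6 * prod(5)
= 8 * 7 * 6 * 5 * prod(4)
= 8 * 7 * 6 * 5 * 4 * prod(3)
= 8 * 7 * 6 * 5 * 4 * 3 * prod(2)
= 8 * 7 * 6 * 5 * 4 * 3 * 2 * prod(1)
= 8 * 7 * 6 * 5 * 4 * 3 * 2 * 1
= 40320

40320


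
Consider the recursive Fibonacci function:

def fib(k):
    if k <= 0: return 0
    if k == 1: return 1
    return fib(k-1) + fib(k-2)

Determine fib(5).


Computing fib(5) bottom-up:
fib(0) = 0
fib(1) = 1
fib(2) = fib(1) + fib(0) = 1 + 0 = 1
fib(3) = fib(2) + fib(1) = 1 + 1 = 2
fib(4) = fib(3) + fib(2) = 2 + 1 = 3
fib(5) = fib(4) + fib(3) = 3 + 2 = 5

5


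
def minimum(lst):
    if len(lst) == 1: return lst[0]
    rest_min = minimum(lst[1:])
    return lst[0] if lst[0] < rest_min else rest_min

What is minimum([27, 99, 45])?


minimum([27, 99, 45]): compare 27 with minimum([99, 45])
minimum([99, 45]): compare 99 with minimum([45])
minimum([45]) = 45  (base case)
Compare 99 with 45 -> 45
Compare 27 with 45 -> 27

27


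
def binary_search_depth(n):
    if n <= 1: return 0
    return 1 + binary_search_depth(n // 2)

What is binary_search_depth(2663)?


2663 / 2 = 1331
1331 / 2 = 665
665 / 2 = 332
332 / 2 = 166
166 / 2 = 83
83 / 2 = 41
41 / 2 = 20
20 / 2 = 10
10 / 2 = 5
5 / 2 = 2
2 / 2 = 1
Reached 1 after 11 halvings

11


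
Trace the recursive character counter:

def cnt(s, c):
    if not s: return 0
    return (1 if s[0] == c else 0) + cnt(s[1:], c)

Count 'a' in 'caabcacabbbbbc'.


s[0]='c' != 'a' -> 0
s[0]='a' == 'a' -> 1
s[0]='a' == 'a' -> 1
s[0]='b' != 'a' -> 0
s[0]='c' != 'a' -> 0
s[0]='a' == 'a' -> 1
s[0]='c' != 'a' -> 0
s[0]='a' == 'a' -> 1
s[0]='b' != 'a' -> 0
s[0]='b' != 'a' -> 0
s[0]='b' != 'a' -> 0
s[0]='b' != 'a' -> 0
s[0]='b' != 'a' -> 0
s[0]='c' != 'a' -> 0
Sum: 0 + 1 + 1 + 0 + 0 + 1 + 0 + 1 + 0 + 0 + 0 + 0 + 0 + 0 = 4

4


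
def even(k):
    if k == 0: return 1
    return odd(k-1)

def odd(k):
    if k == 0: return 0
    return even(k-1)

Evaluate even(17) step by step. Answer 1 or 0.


even(17) = odd(16)
odd(16) = even(15)
even(15) = odd(14)
odd(14) = even(13)
even(13) = odd(12)
odd(12) = even(11)
even(11) = odd(10)
odd(10) = even(9)
even(9) = odd(8)
odd(8) = even(7)
even(7) = odd(6)
odd(6) = even(5)
even(5) = odd(4)
odd(4) = even(3)
even(3) = odd(2)
odd(2) = even(1)
even(1) = odd(0)
odd(0) = 0  (base case)
Result: 0

0
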